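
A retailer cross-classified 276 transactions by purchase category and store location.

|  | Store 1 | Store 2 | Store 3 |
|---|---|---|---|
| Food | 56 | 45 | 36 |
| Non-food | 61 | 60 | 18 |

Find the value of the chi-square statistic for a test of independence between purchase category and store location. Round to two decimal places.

Row totals: 137, 139. Column totals: 117, 105, 54. Grand total N = 276.
Expected counts (row total × column total / N):
  Food, Store 1: 137×117/276 = 58.076
  Food, Store 2: 137×105/276 = 52.120
  Food, Store 3: 137×54/276 = 26.804
  Non-food, Store 1: 139×117/276 = 58.924
  Non-food, Store 2: 139×105/276 = 52.880
  Non-food, Store 3: 139×54/276 = 27.196
Contributions (O − E)²/E:
  (56 − 58.076)²/58.076 = 0.0742
  (45 − 52.120)²/52.120 = 0.9726
  (36 − 26.804)²/26.804 = 3.1550
  (61 − 58.924)²/58.924 = 0.0731
  (60 − 52.880)²/52.880 = 0.9587
  (18 − 27.196)²/27.196 = 3.1095
χ² = 0.0742 + 0.9726 + 3.1550 + 0.0731 + 0.9587 + 3.1095 = 8.34

8.34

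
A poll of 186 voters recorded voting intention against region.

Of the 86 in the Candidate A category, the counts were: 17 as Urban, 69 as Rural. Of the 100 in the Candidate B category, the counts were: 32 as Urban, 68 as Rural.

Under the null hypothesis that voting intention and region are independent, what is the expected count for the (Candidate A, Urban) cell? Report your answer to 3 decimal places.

22.656

Row total (Candidate A) = 86; column total (Urban) = 49; grand total N = 186.
Expected count = (row total × column total) / N = 86 × 49 / 186 = 22.656.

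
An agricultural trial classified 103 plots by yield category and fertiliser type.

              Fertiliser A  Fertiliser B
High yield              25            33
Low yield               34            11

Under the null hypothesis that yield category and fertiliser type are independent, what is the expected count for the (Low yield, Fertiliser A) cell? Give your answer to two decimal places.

Row total (Low yield) = 45; column total (Fertiliser A) = 59; grand total N = 103.
Expected count = (row total × column total) / N = 45 × 59 / 103 = 25.78.

25.78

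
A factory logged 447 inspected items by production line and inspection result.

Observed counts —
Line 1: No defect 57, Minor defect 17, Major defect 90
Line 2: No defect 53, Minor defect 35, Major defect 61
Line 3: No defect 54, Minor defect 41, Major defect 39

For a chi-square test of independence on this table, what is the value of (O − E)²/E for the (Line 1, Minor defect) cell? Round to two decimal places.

Row total (Line 1) = 164; column total (Minor defect) = 93; N = 447.
Expected count E = 164 × 93 / 447 = 34.121.
Contribution = (O − E)²/E = (17 − 34.121)² / 34.121 = 8.59.

8.59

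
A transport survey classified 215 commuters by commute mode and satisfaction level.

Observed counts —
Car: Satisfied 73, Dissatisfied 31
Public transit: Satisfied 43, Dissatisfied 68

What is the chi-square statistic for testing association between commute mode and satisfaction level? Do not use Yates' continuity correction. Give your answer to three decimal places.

Row totals: 104, 111. Column totals: 116, 99. Grand total N = 215.
Expected counts (row total × column total / N):
  Car, Satisfied: 104×116/215 = 56.1116
  Car, Dissatisfied: 104×99/215 = 47.8884
  Public transit, Satisfied: 111×116/215 = 59.8884
  Public transit, Dissatisfied: 111×99/215 = 51.1116
Contributions (O − E)²/E:
  (73 − 56.1116)²/56.1116 = 5.0830
  (31 − 47.8884)²/47.8884 = 5.9559
  (43 − 59.8884)²/59.8884 = 4.7625
  (68 − 51.1116)²/51.1116 = 5.5803
χ² = 5.0830 + 5.9559 + 4.7625 + 5.5803 = 21.382

21.382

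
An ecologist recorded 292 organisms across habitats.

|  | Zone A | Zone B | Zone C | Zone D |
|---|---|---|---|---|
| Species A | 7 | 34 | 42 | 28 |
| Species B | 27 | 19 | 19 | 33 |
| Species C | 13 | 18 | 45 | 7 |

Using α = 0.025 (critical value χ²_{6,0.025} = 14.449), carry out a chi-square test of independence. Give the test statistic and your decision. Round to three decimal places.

45.359; reject H₀

Row totals: 111, 98, 83. Column totals: 47, 71, 106, 68. Grand total N = 292.
Expected counts (row total × column total / N):
  Species A, Zone A: 111×47/292 = 17.8664
  Species A, Zone B: 111×71/292 = 26.9897
  Species A, Zone C: 111×106/292 = 40.2945
  Species A, Zone D: 111×68/292 = 25.8493
  Species B, Zone A: 98×47/292 = 15.7740
  Species B, Zone B: 98×71/292 = 23.8288
  Species B, Zone C: 98×106/292 = 35.5753
  Species B, Zone D: 98×68/292 = 22.8219
  Species C, Zone A: 83×47/292 = 13.3596
  Species C, Zone B: 83×71/292 = 20.1815
  Species C, Zone C: 83×106/292 = 30.1301
  Species C, Zone D: 83×68/292 = 19.3288
Contributions (O − E)²/E:
  (7 − 17.8664)²/17.8664 = 6.6090
  (34 − 26.9897)²/26.9897 = 1.8209
  (42 − 40.2945)²/40.2945 = 0.0722
  (28 − 25.8493)²/25.8493 = 0.1789
  (27 − 15.7740)²/15.7740 = 7.9893
  (19 − 23.8288)²/23.8288 = 0.9785
  (19 − 35.5753)²/35.5753 = 7.7228
  (33 − 22.8219)²/22.8219 = 4.5392
  (13 − 13.3596)²/13.3596 = 0.0097
  (18 − 20.1815)²/20.1815 = 0.2358
  (45 − 30.1301)²/30.1301 = 7.3386
  (7 − 19.3288)²/19.3288 = 7.8639
χ² = 6.6090 + 1.8209 + 0.0722 + 0.1789 + 7.9893 + 0.9785 + 7.7228 + 4.5392 + 0.0097 + 0.2358 + 7.3386 + 7.8639 = 45.359
df = (3−1)(4−1) = 6. Since 45.359 > 14.449, reject the null hypothesis of independence at α = 0.025.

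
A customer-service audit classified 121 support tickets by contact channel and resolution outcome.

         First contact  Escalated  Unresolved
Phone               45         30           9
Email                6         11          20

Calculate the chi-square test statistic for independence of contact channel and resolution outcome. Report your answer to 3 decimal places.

Row totals: 84, 37. Column totals: 51, 41, 29. Grand total N = 121.
Expected counts (row total × column total / N):
  Phone, First contact: 84×51/121 = 35.4050
  Phone, Escalated: 84×41/121 = 28.4628
  Phone, Unresolved: 84×29/121 = 20.1322
  Email, First contact: 37×51/121 = 15.5950
  Email, Escalated: 37×41/121 = 12.5372
  Email, Unresolved: 37×29/121 = 8.8678
Contributions (O − E)²/E:
  (45 − 35.4050)²/35.4050 = 2.6003
  (30 − 28.4628)²/28.4628 = 0.0830
  (9 − 20.1322)²/20.1322 = 6.1556
  (6 − 15.5950)²/15.5950 = 5.9034
  (11 − 12.5372)²/12.5372 = 0.1885
  (20 − 8.8678)²/8.8678 = 13.9748
χ² = 2.6003 + 0.0830 + 6.1556 + 5.9034 + 0.1885 + 13.9748 = 28.906

28.906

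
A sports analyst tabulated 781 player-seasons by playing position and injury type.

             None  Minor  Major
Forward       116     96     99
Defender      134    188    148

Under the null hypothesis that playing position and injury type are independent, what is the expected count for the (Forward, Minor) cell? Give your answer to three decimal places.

113.091

Row total (Forward) = 311; column total (Minor) = 284; grand total N = 781.
Expected count = (row total × column total) / N = 311 × 284 / 781 = 113.091.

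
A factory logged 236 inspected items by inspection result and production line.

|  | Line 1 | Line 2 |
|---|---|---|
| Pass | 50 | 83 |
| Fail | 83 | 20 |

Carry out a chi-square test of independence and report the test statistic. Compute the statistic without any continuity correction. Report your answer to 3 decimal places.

Row totals: 133, 103. Column totals: 133, 103. Grand total N = 236.
Expected counts (row total × column total / N):
  Pass, Line 1: 133×133/236 = 74.95339
  Pass, Line 2: 133×103/236 = 58.04661
  Fail, Line 1: 103×133/236 = 58.04661
  Fail, Line 2: 103×103/236 = 44.95339
Contributions (O − E)²/E:
  (50 − 74.95339)²/74.95339 = 8.3075
  (83 − 58.04661)²/58.04661 = 10.7271
  (83 − 58.04661)²/58.04661 = 10.7271
  (20 − 44.95339)²/44.95339 = 13.8515
χ² = 8.3075 + 10.7271 + 10.7271 + 13.8515 = 43.613

43.613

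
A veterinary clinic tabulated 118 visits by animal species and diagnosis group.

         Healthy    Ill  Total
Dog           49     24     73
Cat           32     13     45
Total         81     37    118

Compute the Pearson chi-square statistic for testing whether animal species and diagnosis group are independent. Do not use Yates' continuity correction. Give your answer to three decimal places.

Grand total N = 118.
Expected counts (row total × column total / N):
  Dog, Healthy: 73×81/118 = 50.1102
  Dog, Ill: 73×37/118 = 22.8898
  Cat, Healthy: 45×81/118 = 30.8898
  Cat, Ill: 45×37/118 = 14.1102
Contributions (O − E)²/E:
  (49 − 50.1102)²/50.1102 = 0.0246
  (24 − 22.8898)²/22.8898 = 0.0538
  (32 − 30.8898)²/30.8898 = 0.0399
  (13 − 14.1102)²/14.1102 = 0.0874
χ² = 0.0246 + 0.0538 + 0.0399 + 0.0874 = 0.206

0.206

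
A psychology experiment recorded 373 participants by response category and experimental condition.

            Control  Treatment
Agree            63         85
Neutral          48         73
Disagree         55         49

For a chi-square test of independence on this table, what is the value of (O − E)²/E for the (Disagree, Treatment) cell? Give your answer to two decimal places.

1.32

Row total (Disagree) = 104; column total (Treatment) = 207; N = 373.
Expected count E = 104 × 207 / 373 = 57.716.
Contribution = (O − E)²/E = (49 − 57.716)² / 57.716 = 1.32.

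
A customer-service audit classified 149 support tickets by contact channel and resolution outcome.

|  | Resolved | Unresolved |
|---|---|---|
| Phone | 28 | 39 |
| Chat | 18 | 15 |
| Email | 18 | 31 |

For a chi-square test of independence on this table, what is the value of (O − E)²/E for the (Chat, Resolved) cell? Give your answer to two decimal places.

1.03

Row total (Chat) = 33; column total (Resolved) = 64; N = 149.
Expected count E = 33 × 64 / 149 = 14.174.
Contribution = (O − E)²/E = (18 − 14.174)² / 14.174 = 1.03.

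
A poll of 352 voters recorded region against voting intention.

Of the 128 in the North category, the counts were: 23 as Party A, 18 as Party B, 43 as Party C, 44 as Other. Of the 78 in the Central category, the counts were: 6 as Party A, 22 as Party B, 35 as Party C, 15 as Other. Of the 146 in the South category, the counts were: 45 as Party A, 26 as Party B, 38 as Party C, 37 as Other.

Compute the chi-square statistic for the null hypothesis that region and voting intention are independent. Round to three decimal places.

Row totals: 128, 78, 146. Column totals: 74, 66, 116, 96. Grand total N = 352.
Expected counts (row total × column total / N):
  North, Party A: 128×74/352 = 26.90909
  North, Party B: 128×66/352 = 24.00000
  North, Party C: 128×116/352 = 42.18182
  North, Other: 128×96/352 = 34.90909
  Central, Party A: 78×74/352 = 16.39773
  Central, Party B: 78×66/352 = 14.62500
  Central, Party C: 78×116/352 = 25.70455
  Central, Other: 78×96/352 = 21.27273
  South, Party A: 146×74/352 = 30.69318
  South, Party B: 146×66/352 = 27.37500
  South, Party C: 146×116/352 = 48.11364
  South, Other: 146×96/352 = 39.81818
Contributions (O − E)²/E:
  (23 − 26.90909)²/26.90909 = 0.5679
  (18 − 24.00000)²/24.00000 = 1.5000
  (43 − 42.18182)²/42.18182 = 0.0159
  (44 − 34.90909)²/34.90909 = 2.3674
  (6 − 16.39773)²/16.39773 = 6.5932
  (22 − 14.62500)²/14.62500 = 3.7190
  (35 − 25.70455)²/25.70455 = 3.3615
  (15 − 21.27273)²/21.27273 = 1.8497
  (45 − 30.69318)²/30.69318 = 6.6687
  (26 − 27.37500)²/27.37500 = 0.0691
  (38 − 48.11364)²/48.11364 = 2.1259
  (37 − 39.81818)²/39.81818 = 0.1995
χ² = 0.5679 + 1.5000 + 0.0159 + 2.3674 + 6.5932 + 3.7190 + 3.3615 + 1.8497 + 6.6687 + 0.0691 + 2.1259 + 0.1995 = 29.038

29.038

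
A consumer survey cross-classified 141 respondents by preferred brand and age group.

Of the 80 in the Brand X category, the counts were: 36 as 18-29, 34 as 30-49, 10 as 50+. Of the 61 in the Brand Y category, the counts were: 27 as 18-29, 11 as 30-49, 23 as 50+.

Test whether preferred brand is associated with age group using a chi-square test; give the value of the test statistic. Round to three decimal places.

Row totals: 80, 61. Column totals: 63, 45, 33. Grand total N = 141.
Expected counts (row total × column total / N):
  Brand X, 18-29: 80×63/141 = 35.7447
  Brand X, 30-49: 80×45/141 = 25.5319
  Brand X, 50+: 80×33/141 = 18.7234
  Brand Y, 18-29: 61×63/141 = 27.2553
  Brand Y, 30-49: 61×45/141 = 19.4681
  Brand Y, 50+: 61×33/141 = 14.2766
Contributions (O − E)²/E:
  (36 − 35.7447)²/35.7447 = 0.0018
  (34 − 25.5319)²/25.5319 = 2.8086
  (10 − 18.7234)²/18.7234 = 4.0643
  (27 − 27.2553)²/27.2553 = 0.0024
  (11 − 19.4681)²/19.4681 = 3.6834
  (23 − 14.2766)²/14.2766 = 5.3302
χ² = 0.0018 + 2.8086 + 4.0643 + 0.0024 + 3.6834 + 5.3302 = 15.891

15.891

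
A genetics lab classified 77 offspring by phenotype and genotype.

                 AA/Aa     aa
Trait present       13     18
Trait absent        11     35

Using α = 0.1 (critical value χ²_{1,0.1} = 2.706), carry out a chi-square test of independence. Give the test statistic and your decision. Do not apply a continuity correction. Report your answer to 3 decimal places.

2.804; reject H₀

Row totals: 31, 46. Column totals: 24, 53. Grand total N = 77.
Expected counts (row total × column total / N):
  Trait present, AA/Aa: 31×24/77 = 9.6623
  Trait present, aa: 31×53/77 = 21.3377
  Trait absent, AA/Aa: 46×24/77 = 14.3377
  Trait absent, aa: 46×53/77 = 31.6623
Contributions (O − E)²/E:
  (13 − 9.6623)²/9.6623 = 1.1530
  (18 − 21.3377)²/21.3377 = 0.5221
  (11 − 14.3377)²/14.3377 = 0.7770
  (35 − 31.6623)²/31.6623 = 0.3518
χ² = 1.1530 + 0.5221 + 0.7770 + 0.3518 = 2.804
df = (2−1)(2−1) = 1. Since 2.804 > 2.706, reject the null hypothesis of independence at α = 0.1.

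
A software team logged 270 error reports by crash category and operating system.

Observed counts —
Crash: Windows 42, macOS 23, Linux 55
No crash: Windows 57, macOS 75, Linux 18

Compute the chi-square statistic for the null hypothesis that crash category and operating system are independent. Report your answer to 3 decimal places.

45.851

Row totals: 120, 150. Column totals: 99, 98, 73. Grand total N = 270.
Expected counts (row total × column total / N):
  Crash, Windows: 120×99/270 = 44.0000
  Crash, macOS: 120×98/270 = 43.5556
  Crash, Linux: 120×73/270 = 32.4444
  No crash, Windows: 150×99/270 = 55.0000
  No crash, macOS: 150×98/270 = 54.4444
  No crash, Linux: 150×73/270 = 40.5556
Contributions (O − E)²/E:
  (42 − 44.0000)²/44.0000 = 0.0909
  (23 − 43.5556)²/43.5556 = 9.7010
  (55 − 32.4444)²/32.4444 = 15.6808
  (57 − 55.0000)²/55.0000 = 0.0727
  (75 − 54.4444)²/54.4444 = 7.7608
  (18 − 40.5556)²/40.5556 = 12.5446
χ² = 0.0909 + 9.7010 + 15.6808 + 0.0727 + 7.7608 + 12.5446 = 45.851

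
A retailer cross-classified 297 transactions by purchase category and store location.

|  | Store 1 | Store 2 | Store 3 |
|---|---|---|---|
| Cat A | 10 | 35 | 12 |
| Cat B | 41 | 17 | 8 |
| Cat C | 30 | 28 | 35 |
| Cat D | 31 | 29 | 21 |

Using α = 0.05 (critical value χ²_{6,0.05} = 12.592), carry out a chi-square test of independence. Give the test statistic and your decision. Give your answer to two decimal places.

Row totals: 57, 66, 93, 81. Column totals: 112, 109, 76. Grand total N = 297.
Expected counts (row total × column total / N):
  Cat A, Store 1: 57×112/297 = 21.495
  Cat A, Store 2: 57×109/297 = 20.919
  Cat A, Store 3: 57×76/297 = 14.586
  Cat B, Store 1: 66×112/297 = 24.889
  Cat B, Store 2: 66×109/297 = 24.222
  Cat B, Store 3: 66×76/297 = 16.889
  Cat C, Store 1: 93×112/297 = 35.071
  Cat C, Store 2: 93×109/297 = 34.131
  Cat C, Store 3: 93×76/297 = 23.798
  Cat D, Store 1: 81×112/297 = 30.545
  Cat D, Store 2: 81×109/297 = 29.727
  Cat D, Store 3: 81×76/297 = 20.727
Contributions (O − E)²/E:
  (10 − 21.495)²/21.495 = 6.1472
  (35 − 20.919)²/20.919 = 9.4782
  (12 − 14.586)²/14.586 = 0.4585
  (41 − 24.889)²/24.889 = 10.4289
  (17 − 24.222)²/24.222 = 2.1533
  (8 − 16.889)²/16.889 = 4.6784
  (30 − 35.071)²/35.071 = 0.7332
  (28 − 34.131)²/34.131 = 1.1013
  (35 − 23.798)²/23.798 = 5.2729
  (31 − 30.545)²/30.545 = 0.0068
  (29 − 29.727)²/29.727 = 0.0178
  (21 − 20.727)²/20.727 = 0.0036
χ² = 6.1472 + 9.4782 + 0.4585 + 10.4289 + 2.1533 + 4.6784 + 0.7332 + 1.1013 + 5.2729 + 0.0068 + 0.0178 + 0.0036 = 40.48
df = (4−1)(3−1) = 6. Since 40.48 > 12.592, reject the null hypothesis of independence at α = 0.05.

40.48; reject H₀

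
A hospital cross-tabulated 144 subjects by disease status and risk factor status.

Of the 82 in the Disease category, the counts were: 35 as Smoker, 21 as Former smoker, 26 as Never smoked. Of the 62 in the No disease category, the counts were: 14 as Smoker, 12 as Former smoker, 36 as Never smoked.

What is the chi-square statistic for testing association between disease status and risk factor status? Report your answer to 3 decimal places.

10.492

Row totals: 82, 62. Column totals: 49, 33, 62. Grand total N = 144.
Expected counts (row total × column total / N):
  Disease, Smoker: 82×49/144 = 27.9028
  Disease, Former smoker: 82×33/144 = 18.7917
  Disease, Never smoked: 82×62/144 = 35.3056
  No disease, Smoker: 62×49/144 = 21.0972
  No disease, Former smoker: 62×33/144 = 14.2083
  No disease, Never smoked: 62×62/144 = 26.6944
Contributions (O − E)²/E:
  (35 − 27.9028)²/27.9028 = 1.8052
  (21 − 18.7917)²/18.7917 = 0.2595
  (26 − 35.3056)²/35.3056 = 2.4527
  (14 − 21.0972)²/21.0972 = 2.3875
  (12 − 14.2083)²/14.2083 = 0.3432
  (36 − 26.6944)²/26.6944 = 3.2439
χ² = 1.8052 + 0.2595 + 2.4527 + 2.3875 + 0.3432 + 3.2439 = 10.492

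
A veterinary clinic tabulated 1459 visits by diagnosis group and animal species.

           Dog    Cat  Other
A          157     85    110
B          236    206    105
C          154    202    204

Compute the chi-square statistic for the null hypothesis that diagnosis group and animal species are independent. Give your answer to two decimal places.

Row totals: 352, 547, 560. Column totals: 547, 493, 419. Grand total N = 1459.
Expected counts (row total × column total / N):
  A, Dog: 352×547/1459 = 131.970
  A, Cat: 352×493/1459 = 118.942
  A, Other: 352×419/1459 = 101.088
  B, Dog: 547×547/1459 = 205.078
  B, Cat: 547×493/1459 = 184.833
  B, Other: 547×419/1459 = 157.089
  C, Dog: 560×547/1459 = 209.952
  C, Cat: 560×493/1459 = 189.225
  C, Other: 560×419/1459 = 160.822
Contributions (O − E)²/E:
  (157 − 131.970)²/131.970 = 4.7473
  (85 − 118.942)²/118.942 = 9.6859
  (110 − 101.088)²/101.088 = 0.7857
  (236 − 205.078)²/205.078 = 4.6625
  (206 − 184.833)²/184.833 = 2.4240
  (105 − 157.089)²/157.089 = 17.2721
  (154 − 209.952)²/209.952 = 14.9112
  (202 − 189.225)²/189.225 = 0.8625
  (204 − 160.822)²/160.822 = 11.5926
χ² = 4.7473 + 9.6859 + 0.7857 + 4.6625 + 2.4240 + 17.2721 + 14.9112 + 0.8625 + 11.5926 = 66.94

66.94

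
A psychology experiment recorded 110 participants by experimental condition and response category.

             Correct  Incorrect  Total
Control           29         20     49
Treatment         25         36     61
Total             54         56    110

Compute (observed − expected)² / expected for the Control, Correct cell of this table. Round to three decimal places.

Row total (Control) = 49; column total (Correct) = 54; N = 110.
Expected count E = 49 × 54 / 110 = 24.05455.
Contribution = (O − E)²/E = (29 − 24.05455)² / 24.05455 = 1.017.

1.017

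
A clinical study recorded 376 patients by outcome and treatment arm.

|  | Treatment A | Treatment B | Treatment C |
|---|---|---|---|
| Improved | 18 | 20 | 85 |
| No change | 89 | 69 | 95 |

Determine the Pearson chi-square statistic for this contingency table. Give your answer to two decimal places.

33.73

Row totals: 123, 253. Column totals: 107, 89, 180. Grand total N = 376.
Expected counts (row total × column total / N):
  Improved, Treatment A: 123×107/376 = 35.003
  Improved, Treatment B: 123×89/376 = 29.114
  Improved, Treatment C: 123×180/376 = 58.883
  No change, Treatment A: 253×107/376 = 71.997
  No change, Treatment B: 253×89/376 = 59.886
  No change, Treatment C: 253×180/376 = 121.117
Contributions (O − E)²/E:
  (18 − 35.003)²/35.003 = 8.2593
  (20 − 29.114)²/29.114 = 2.8531
  (85 − 58.883)²/58.883 = 11.5839
  (89 − 71.997)²/71.997 = 4.0155
  (69 − 59.886)²/59.886 = 1.3871
  (95 − 121.117)²/121.117 = 5.6317
χ² = 8.2593 + 2.8531 + 11.5839 + 4.0155 + 1.3871 + 5.6317 = 33.73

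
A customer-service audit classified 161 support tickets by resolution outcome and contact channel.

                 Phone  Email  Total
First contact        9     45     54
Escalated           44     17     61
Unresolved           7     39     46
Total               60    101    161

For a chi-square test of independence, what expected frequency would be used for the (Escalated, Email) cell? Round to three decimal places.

38.267

Row total (Escalated) = 61; column total (Email) = 101; grand total N = 161.
Expected count = (row total × column total) / N = 61 × 101 / 161 = 38.267.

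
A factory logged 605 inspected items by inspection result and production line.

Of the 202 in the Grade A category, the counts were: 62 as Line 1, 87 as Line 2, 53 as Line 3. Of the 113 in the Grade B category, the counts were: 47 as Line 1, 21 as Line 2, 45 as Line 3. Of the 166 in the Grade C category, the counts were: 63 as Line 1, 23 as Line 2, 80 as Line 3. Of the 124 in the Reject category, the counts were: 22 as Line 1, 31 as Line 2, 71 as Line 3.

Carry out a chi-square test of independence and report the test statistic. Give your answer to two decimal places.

Row totals: 202, 113, 166, 124. Column totals: 194, 162, 249. Grand total N = 605.
Expected counts (row total × column total / N):
  Grade A, Line 1: 202×194/605 = 64.7736
  Grade A, Line 2: 202×162/605 = 54.0893
  Grade A, Line 3: 202×249/605 = 83.1372
  Grade B, Line 1: 113×194/605 = 36.2347
  Grade B, Line 2: 113×162/605 = 30.2579
  Grade B, Line 3: 113×249/605 = 46.5074
  Grade C, Line 1: 166×194/605 = 53.2298
  Grade C, Line 2: 166×162/605 = 44.4496
  Grade C, Line 3: 166×249/605 = 68.3207
  Reject, Line 1: 124×194/605 = 39.7620
  Reject, Line 2: 124×162/605 = 33.2033
  Reject, Line 3: 124×249/605 = 51.0347
Contributions (O − E)²/E:
  (62 − 64.7736)²/64.7736 = 0.1188
  (87 − 54.0893)²/54.0893 = 20.0246
  (53 − 83.1372)²/83.1372 = 10.9247
  (47 − 36.2347)²/36.2347 = 3.1984
  (21 − 30.2579)²/30.2579 = 2.8326
  (45 − 46.5074)²/46.5074 = 0.0489
  (63 − 53.2298)²/53.2298 = 1.7933
  (23 − 44.4496)²/44.4496 = 10.3507
  (80 − 68.3207)²/68.3207 = 1.9966
  (22 − 39.7620)²/39.7620 = 7.9344
  (31 − 33.2033)²/33.2033 = 0.1462
  (71 − 51.0347)²/51.0347 = 7.8106
χ² = 0.1188 + 20.0246 + 10.9247 + 3.1984 + 2.8326 + 0.0489 + 1.7933 + 10.3507 + 1.9966 + 7.9344 + 0.1462 + 7.8106 = 67.18

67.18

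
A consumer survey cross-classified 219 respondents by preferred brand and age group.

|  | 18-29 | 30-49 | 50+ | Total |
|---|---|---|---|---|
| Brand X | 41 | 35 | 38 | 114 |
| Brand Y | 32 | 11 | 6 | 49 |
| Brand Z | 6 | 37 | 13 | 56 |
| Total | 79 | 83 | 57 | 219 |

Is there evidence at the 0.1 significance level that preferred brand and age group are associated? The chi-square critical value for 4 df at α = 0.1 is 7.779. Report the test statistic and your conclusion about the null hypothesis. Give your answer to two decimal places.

44.05; reject H₀

Grand total N = 219.
Expected counts (row total × column total / N):
  Brand X, 18-29: 114×79/219 = 41.123
  Brand X, 30-49: 114×83/219 = 43.205
  Brand X, 50+: 114×57/219 = 29.671
  Brand Y, 18-29: 49×79/219 = 17.676
  Brand Y, 30-49: 49×83/219 = 18.571
  Brand Y, 50+: 49×57/219 = 12.753
  Brand Z, 18-29: 56×79/219 = 20.201
  Brand Z, 30-49: 56×83/219 = 21.224
  Brand Z, 50+: 56×57/219 = 14.575
Contributions (O − E)²/E:
  (41 − 41.123)²/41.123 = 0.0004
  (35 − 43.205)²/43.205 = 1.5582
  (38 − 29.671)²/29.671 = 2.3380
  (32 − 17.676)²/17.676 = 11.6077
  (11 − 18.571)²/18.571 = 3.0865
  (6 − 12.753)²/12.753 = 3.5759
  (6 − 20.201)²/20.201 = 9.9831
  (37 − 21.224)²/21.224 = 11.7265
  (13 − 14.575)²/14.575 = 0.1702
χ² = 0.0004 + 1.5582 + 2.3380 + 11.6077 + 3.0865 + 3.5759 + 9.9831 + 11.7265 + 0.1702 = 44.05
df = (3−1)(3−1) = 4. Since 44.05 > 7.779, reject the null hypothesis of independence at α = 0.1.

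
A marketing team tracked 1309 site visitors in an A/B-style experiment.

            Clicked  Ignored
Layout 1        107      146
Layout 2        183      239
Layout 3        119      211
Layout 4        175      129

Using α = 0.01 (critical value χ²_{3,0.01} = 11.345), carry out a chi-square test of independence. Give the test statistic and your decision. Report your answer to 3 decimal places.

Row totals: 253, 422, 330, 304. Column totals: 584, 725. Grand total N = 1309.
Expected counts (row total × column total / N):
  Layout 1, Clicked: 253×584/1309 = 112.8739
  Layout 1, Ignored: 253×725/1309 = 140.1261
  Layout 2, Clicked: 422×584/1309 = 188.2720
  Layout 2, Ignored: 422×725/1309 = 233.7280
  Layout 3, Clicked: 330×584/1309 = 147.2269
  Layout 3, Ignored: 330×725/1309 = 182.7731
  Layout 4, Clicked: 304×584/1309 = 135.6272
  Layout 4, Ignored: 304×725/1309 = 168.3728
Contributions (O − E)²/E:
  (107 − 112.8739)²/112.8739 = 0.3057
  (146 − 140.1261)²/140.1261 = 0.2462
  (183 − 188.2720)²/188.2720 = 0.1476
  (239 − 233.7280)²/233.7280 = 0.1189
  (119 − 147.2269)²/147.2269 = 5.4118
  (211 − 182.7731)²/182.7731 = 4.3593
  (175 − 135.6272)²/135.6272 = 11.4300
  (129 − 168.3728)²/168.3728 = 9.2071
χ² = 0.3057 + 0.2462 + 0.1476 + 0.1189 + 5.4118 + 4.3593 + 11.4300 + 9.2071 = 31.227
df = (4−1)(2−1) = 3. Since 31.227 > 11.345, reject the null hypothesis of independence at α = 0.01.

31.227; reject H₀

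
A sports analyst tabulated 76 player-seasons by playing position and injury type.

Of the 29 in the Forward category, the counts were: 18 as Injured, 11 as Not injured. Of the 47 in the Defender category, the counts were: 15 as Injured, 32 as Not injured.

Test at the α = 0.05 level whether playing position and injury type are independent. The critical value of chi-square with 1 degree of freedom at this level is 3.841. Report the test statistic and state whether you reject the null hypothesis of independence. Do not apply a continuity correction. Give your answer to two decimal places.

6.64; reject H₀

Row totals: 29, 47. Column totals: 33, 43. Grand total N = 76.
Expected counts (row total × column total / N):
  Forward, Injured: 29×33/76 = 12.592
  Forward, Not injured: 29×43/76 = 16.408
  Defender, Injured: 47×33/76 = 20.408
  Defender, Not injured: 47×43/76 = 26.592
Contributions (O − E)²/E:
  (18 − 12.592)²/12.592 = 2.3226
  (11 − 16.408)²/16.408 = 1.7825
  (15 − 20.408)²/20.408 = 1.4331
  (32 − 26.592)²/26.592 = 1.0998
χ² = 2.3226 + 1.7825 + 1.4331 + 1.0998 = 6.64
df = (2−1)(2−1) = 1. Since 6.64 > 3.841, reject the null hypothesis of independence at α = 0.05.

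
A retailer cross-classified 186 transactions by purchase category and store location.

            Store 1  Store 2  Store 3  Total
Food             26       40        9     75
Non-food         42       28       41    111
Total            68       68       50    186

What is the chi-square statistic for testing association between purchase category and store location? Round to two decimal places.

Grand total N = 186.
Expected counts (row total × column total / N):
  Food, Store 1: 75×68/186 = 27.419
  Food, Store 2: 75×68/186 = 27.419
  Food, Store 3: 75×50/186 = 20.161
  Non-food, Store 1: 111×68/186 = 40.581
  Non-food, Store 2: 111×68/186 = 40.581
  Non-food, Store 3: 111×50/186 = 29.839
Contributions (O − E)²/E:
  (26 − 27.419)²/27.419 = 0.0734
  (40 − 27.419)²/27.419 = 5.7727
  (9 − 20.161)²/20.161 = 6.1787
  (42 − 40.581)²/40.581 = 0.0496
  (28 − 40.581)²/40.581 = 3.9004
  (41 − 29.839)²/29.839 = 4.1747
χ² = 0.0734 + 5.7727 + 6.1787 + 0.0496 + 3.9004 + 4.1747 = 20.15

20.15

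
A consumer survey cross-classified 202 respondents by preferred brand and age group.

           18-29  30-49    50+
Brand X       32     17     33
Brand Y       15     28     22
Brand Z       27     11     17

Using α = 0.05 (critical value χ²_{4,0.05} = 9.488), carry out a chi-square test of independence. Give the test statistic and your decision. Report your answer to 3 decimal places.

14.767; reject H₀

Row totals: 82, 65, 55. Column totals: 74, 56, 72. Grand total N = 202.
Expected counts (row total × column total / N):
  Brand X, 18-29: 82×74/202 = 30.0396
  Brand X, 30-49: 82×56/202 = 22.7327
  Brand X, 50+: 82×72/202 = 29.2277
  Brand Y, 18-29: 65×74/202 = 23.8119
  Brand Y, 30-49: 65×56/202 = 18.0198
  Brand Y, 50+: 65×72/202 = 23.1683
  Brand Z, 18-29: 55×74/202 = 20.1485
  Brand Z, 30-49: 55×56/202 = 15.2475
  Brand Z, 50+: 55×72/202 = 19.6040
Contributions (O − E)²/E:
  (32 − 30.0396)²/30.0396 = 0.1279
  (17 − 22.7327)²/22.7327 = 1.4457
  (33 − 29.2277)²/29.2277 = 0.4869
  (15 − 23.8119)²/23.8119 = 3.2610
  (28 − 18.0198)²/18.0198 = 5.5275
  (22 − 23.1683)²/23.1683 = 0.0589
  (27 − 20.1485)²/20.1485 = 2.3299
  (11 − 15.2475)²/15.2475 = 1.1832
  (17 − 19.6040)²/19.6040 = 0.3459
χ² = 0.1279 + 1.4457 + 0.4869 + 3.2610 + 5.5275 + 0.0589 + 2.3299 + 1.1832 + 0.3459 = 14.767
df = (3−1)(3−1) = 4. Since 14.767 > 9.488, reject the null hypothesis of independence at α = 0.05.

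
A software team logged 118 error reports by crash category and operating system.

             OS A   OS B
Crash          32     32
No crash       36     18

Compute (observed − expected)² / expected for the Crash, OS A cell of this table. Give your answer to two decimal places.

Row total (Crash) = 64; column total (OS A) = 68; N = 118.
Expected count E = 64 × 68 / 118 = 36.881.
Contribution = (O − E)²/E = (32 − 36.881)² / 36.881 = 0.65.

0.65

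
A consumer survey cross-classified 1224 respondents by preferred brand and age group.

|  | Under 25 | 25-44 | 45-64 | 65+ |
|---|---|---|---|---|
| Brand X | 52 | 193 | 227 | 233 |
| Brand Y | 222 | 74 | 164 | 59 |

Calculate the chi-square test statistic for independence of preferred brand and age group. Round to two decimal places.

Row totals: 705, 519. Column totals: 274, 267, 391, 292. Grand total N = 1224.
Expected counts (row total × column total / N):
  Brand X, Under 25: 705×274/1224 = 157.819
  Brand X, 25-44: 705×267/1224 = 153.787
  Brand X, 45-64: 705×391/1224 = 225.208
  Brand X, 65+: 705×292/1224 = 168.186
  Brand Y, Under 25: 519×274/1224 = 116.181
  Brand Y, 25-44: 519×267/1224 = 113.213
  Brand Y, 45-64: 519×391/1224 = 165.792
  Brand Y, 65+: 519×292/1224 = 123.814
Contributions (O − E)²/E:
  (52 − 157.819)²/157.819 = 70.9526
  (193 − 153.787)²/153.787 = 9.9986
  (227 − 225.208)²/225.208 = 0.0143
  (233 − 168.186)²/168.186 = 24.9774
  (222 − 116.181)²/116.181 = 96.3812
  (74 − 113.213)²/113.213 = 13.5820
  (164 − 165.792)²/165.792 = 0.0194
  (59 − 123.814)²/123.814 = 33.9288
χ² = 70.9526 + 9.9986 + 0.0143 + 24.9774 + 96.3812 + 13.5820 + 0.0194 + 33.9288 = 249.85

249.85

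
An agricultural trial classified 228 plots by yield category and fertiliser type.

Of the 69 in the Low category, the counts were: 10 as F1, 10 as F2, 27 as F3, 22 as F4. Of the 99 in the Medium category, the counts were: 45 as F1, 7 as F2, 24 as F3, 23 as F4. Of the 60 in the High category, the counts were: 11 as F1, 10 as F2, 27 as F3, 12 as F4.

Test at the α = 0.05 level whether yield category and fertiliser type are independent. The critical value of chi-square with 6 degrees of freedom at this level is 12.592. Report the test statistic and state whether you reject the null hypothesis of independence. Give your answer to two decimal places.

27.56; reject H₀

Row totals: 69, 99, 60. Column totals: 66, 27, 78, 57. Grand total N = 228.
Expected counts (row total × column total / N):
  Low, F1: 69×66/228 = 19.9737
  Low, F2: 69×27/228 = 8.1711
  Low, F3: 69×78/228 = 23.6053
  Low, F4: 69×57/228 = 17.2500
  Medium, F1: 99×66/228 = 28.6579
  Medium, F2: 99×27/228 = 11.7237
  Medium, F3: 99×78/228 = 33.8684
  Medium, F4: 99×57/228 = 24.7500
  High, F1: 60×66/228 = 17.3684
  High, F2: 60×27/228 = 7.1053
  High, F3: 60×78/228 = 20.5263
  High, F4: 60×57/228 = 15.0000
Contributions (O − E)²/E:
  (10 − 19.9737)²/19.9737 = 4.9803
  (10 − 8.1711)²/8.1711 = 0.4094
  (27 − 23.6053)²/23.6053 = 0.4882
  (22 − 17.2500)²/17.2500 = 1.3080
  (45 − 28.6579)²/28.6579 = 9.3190
  (7 − 11.7237)²/11.7237 = 1.9033
  (24 − 33.8684)²/33.8684 = 2.8754
  (23 − 24.7500)²/24.7500 = 0.1237
  (11 − 17.3684)²/17.3684 = 2.3351
  (10 − 7.1053)²/7.1053 = 1.1793
  (27 − 20.5263)²/20.5263 = 2.0417
  (12 − 15.0000)²/15.0000 = 0.6000
χ² = 4.9803 + 0.4094 + 0.4882 + 1.3080 + 9.3190 + 1.9033 + 2.8754 + 0.1237 + 2.3351 + 1.1793 + 2.0417 + 0.6000 = 27.56
df = (3−1)(4−1) = 6. Since 27.56 > 12.592, reject the null hypothesis of independence at α = 0.05.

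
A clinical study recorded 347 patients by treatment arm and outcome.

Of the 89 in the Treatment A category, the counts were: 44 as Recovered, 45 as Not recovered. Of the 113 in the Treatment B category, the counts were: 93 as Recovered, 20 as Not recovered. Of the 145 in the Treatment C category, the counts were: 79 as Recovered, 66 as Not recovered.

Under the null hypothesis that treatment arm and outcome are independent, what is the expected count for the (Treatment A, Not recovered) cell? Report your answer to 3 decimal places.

33.599

Row total (Treatment A) = 89; column total (Not recovered) = 131; grand total N = 347.
Expected count = (row total × column total) / N = 89 × 131 / 347 = 33.599.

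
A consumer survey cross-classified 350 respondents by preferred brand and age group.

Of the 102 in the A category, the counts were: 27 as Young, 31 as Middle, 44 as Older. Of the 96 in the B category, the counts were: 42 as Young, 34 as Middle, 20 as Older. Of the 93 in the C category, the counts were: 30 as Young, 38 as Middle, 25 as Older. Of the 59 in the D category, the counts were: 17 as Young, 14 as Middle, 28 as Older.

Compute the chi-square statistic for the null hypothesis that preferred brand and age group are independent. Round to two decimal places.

Row totals: 102, 96, 93, 59. Column totals: 116, 117, 117. Grand total N = 350.
Expected counts (row total × column total / N):
  A, Young: 102×116/350 = 33.806
  A, Middle: 102×117/350 = 34.097
  A, Older: 102×117/350 = 34.097
  B, Young: 96×116/350 = 31.817
  B, Middle: 96×117/350 = 32.091
  B, Older: 96×117/350 = 32.091
  C, Young: 93×116/350 = 30.823
  C, Middle: 93×117/350 = 31.089
  C, Older: 93×117/350 = 31.089
  D, Young: 59×116/350 = 19.554
  D, Middle: 59×117/350 = 19.723
  D, Older: 59×117/350 = 19.723
Contributions (O − E)²/E:
  (27 − 33.806)²/33.806 = 1.3702
  (31 − 34.097)²/34.097 = 0.2813
  (44 − 34.097)²/34.097 = 2.8762
  (42 − 31.817)²/31.817 = 3.2591
  (34 − 32.091)²/32.091 = 0.1136
  (20 − 32.091)²/32.091 = 4.5556
  (30 − 30.823)²/30.823 = 0.0220
  (38 − 31.089)²/31.089 = 1.5363
  (25 − 31.089)²/31.089 = 1.1926
  (17 − 19.554)²/19.554 = 0.3336
  (14 − 19.723)²/19.723 = 1.6606
  (28 − 19.723)²/19.723 = 3.4735
χ² = 1.3702 + 0.2813 + 2.8762 + 3.2591 + 0.1136 + 4.5556 + 0.0220 + 1.5363 + 1.1926 + 0.3336 + 1.6606 + 3.4735 = 20.67

20.67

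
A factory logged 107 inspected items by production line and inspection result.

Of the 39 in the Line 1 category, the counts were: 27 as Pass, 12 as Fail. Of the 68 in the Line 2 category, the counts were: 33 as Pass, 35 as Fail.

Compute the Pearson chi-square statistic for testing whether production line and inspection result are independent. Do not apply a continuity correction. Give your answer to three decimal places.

4.312

Row totals: 39, 68. Column totals: 60, 47. Grand total N = 107.
Expected counts (row total × column total / N):
  Line 1, Pass: 39×60/107 = 21.8692
  Line 1, Fail: 39×47/107 = 17.1308
  Line 2, Pass: 68×60/107 = 38.1308
  Line 2, Fail: 68×47/107 = 29.8692
Contributions (O − E)²/E:
  (27 − 21.8692)²/21.8692 = 1.2038
  (12 − 17.1308)²/17.1308 = 1.5367
  (33 − 38.1308)²/38.1308 = 0.6904
  (35 − 29.8692)²/29.8692 = 0.8813
χ² = 1.2038 + 1.5367 + 0.6904 + 0.8813 = 4.312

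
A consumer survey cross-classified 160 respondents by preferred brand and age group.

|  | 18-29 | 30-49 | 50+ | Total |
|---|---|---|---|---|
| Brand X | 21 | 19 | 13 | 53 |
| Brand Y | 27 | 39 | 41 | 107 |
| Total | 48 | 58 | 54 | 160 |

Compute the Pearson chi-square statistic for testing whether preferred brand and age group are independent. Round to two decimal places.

4.45

Grand total N = 160.
Expected counts (row total × column total / N):
  Brand X, 18-29: 53×48/160 = 15.900
  Brand X, 30-49: 53×58/160 = 19.212
  Brand X, 50+: 53×54/160 = 17.887
  Brand Y, 18-29: 107×48/160 = 32.100
  Brand Y, 30-49: 107×58/160 = 38.788
  Brand Y, 50+: 107×54/160 = 36.112
Contributions (O − E)²/E:
  (21 − 15.900)²/15.900 = 1.6358
  (19 − 19.212)²/19.212 = 0.0023
  (13 − 17.887)²/17.887 = 1.3352
  (27 − 32.100)²/32.100 = 0.8103
  (39 − 38.788)²/38.788 = 0.0012
  (41 − 36.112)²/36.112 = 0.6616
χ² = 1.6358 + 0.0023 + 1.3352 + 0.8103 + 0.0012 + 0.6616 = 4.45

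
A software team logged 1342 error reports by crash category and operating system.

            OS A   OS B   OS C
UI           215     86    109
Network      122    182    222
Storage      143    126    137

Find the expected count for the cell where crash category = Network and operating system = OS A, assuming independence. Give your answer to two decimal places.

188.14

Row total (Network) = 526; column total (OS A) = 480; grand total N = 1342.
Expected count = (row total × column total) / N = 526 × 480 / 1342 = 188.14.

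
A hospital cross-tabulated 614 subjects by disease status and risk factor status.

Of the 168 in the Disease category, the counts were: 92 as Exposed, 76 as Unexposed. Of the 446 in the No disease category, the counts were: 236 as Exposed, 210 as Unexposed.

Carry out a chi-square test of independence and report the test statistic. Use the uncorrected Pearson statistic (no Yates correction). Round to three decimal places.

Row totals: 168, 446. Column totals: 328, 286. Grand total N = 614.
Expected counts (row total × column total / N):
  Disease, Exposed: 168×328/614 = 89.7459
  Disease, Unexposed: 168×286/614 = 78.2541
  No disease, Exposed: 446×328/614 = 238.2541
  No disease, Unexposed: 446×286/614 = 207.7459
Contributions (O − E)²/E:
  (92 − 89.7459)²/89.7459 = 0.0566
  (76 − 78.2541)²/78.2541 = 0.0649
  (236 − 238.2541)²/238.2541 = 0.0213
  (210 − 207.7459)²/207.7459 = 0.0245
χ² = 0.0566 + 0.0649 + 0.0213 + 0.0245 = 0.167

0.167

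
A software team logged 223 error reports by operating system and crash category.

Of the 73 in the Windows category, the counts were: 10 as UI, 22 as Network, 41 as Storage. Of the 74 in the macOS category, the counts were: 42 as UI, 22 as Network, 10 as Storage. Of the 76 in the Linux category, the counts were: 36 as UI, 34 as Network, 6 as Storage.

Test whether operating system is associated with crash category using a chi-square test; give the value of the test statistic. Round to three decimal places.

Row totals: 73, 74, 76. Column totals: 88, 78, 57. Grand total N = 223.
Expected counts (row total × column total / N):
  Windows, UI: 73×88/223 = 28.8072
  Windows, Network: 73×78/223 = 25.5336
  Windows, Storage: 73×57/223 = 18.6592
  macOS, UI: 74×88/223 = 29.2018
  macOS, Network: 74×78/223 = 25.8834
  macOS, Storage: 74×57/223 = 18.9148
  Linux, UI: 76×88/223 = 29.9910
  Linux, Network: 76×78/223 = 26.5830
  Linux, Storage: 76×57/223 = 19.4260
Contributions (O − E)²/E:
  (10 − 28.8072)²/28.8072 = 12.2786
  (22 − 25.5336)²/25.5336 = 0.4890
  (41 − 18.6592)²/18.6592 = 26.7488
  (42 − 29.2018)²/29.2018 = 5.6090
  (22 − 25.8834)²/25.8834 = 0.5826
  (10 − 18.9148)²/18.9148 = 4.2017
  (36 − 29.9910)²/29.9910 = 1.2040
  (34 − 26.5830)²/26.5830 = 2.0694
  (6 − 19.4260)²/19.4260 = 9.2792
χ² = 12.2786 + 0.4890 + 26.7488 + 5.6090 + 0.5826 + 4.2017 + 1.2040 + 2.0694 + 9.2792 = 62.462

62.462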